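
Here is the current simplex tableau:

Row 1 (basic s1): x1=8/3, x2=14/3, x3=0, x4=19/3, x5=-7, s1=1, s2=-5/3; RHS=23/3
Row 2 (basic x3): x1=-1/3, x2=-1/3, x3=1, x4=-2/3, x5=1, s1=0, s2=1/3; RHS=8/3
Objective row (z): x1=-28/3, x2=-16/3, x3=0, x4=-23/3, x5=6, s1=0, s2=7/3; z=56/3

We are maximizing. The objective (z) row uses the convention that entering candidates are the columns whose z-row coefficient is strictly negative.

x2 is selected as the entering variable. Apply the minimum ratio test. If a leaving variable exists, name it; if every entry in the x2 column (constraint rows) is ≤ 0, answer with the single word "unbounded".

Ratios: row 1 (s1): (23/3)/(14/3) = 23/14; row 2 (x3): entry -1/3 ≤ 0, skip.
Minimum ratio is in the s1 row, so s1 leaves.

s1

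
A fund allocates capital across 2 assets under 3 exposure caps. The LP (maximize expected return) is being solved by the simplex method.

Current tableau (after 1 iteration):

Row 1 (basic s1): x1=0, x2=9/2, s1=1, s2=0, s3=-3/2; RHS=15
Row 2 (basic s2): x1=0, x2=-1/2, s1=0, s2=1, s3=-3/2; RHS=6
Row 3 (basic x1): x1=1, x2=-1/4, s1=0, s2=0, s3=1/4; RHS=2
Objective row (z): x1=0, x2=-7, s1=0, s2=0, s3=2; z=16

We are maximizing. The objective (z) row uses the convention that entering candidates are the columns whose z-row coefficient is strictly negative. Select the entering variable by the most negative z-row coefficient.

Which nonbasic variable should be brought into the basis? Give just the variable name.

x2

Objective-row coefficients: x1: 0, x2: -7, s1: 0, s2: 0, s3: 2.
The most negative is -7 in column x2, so x2 enters.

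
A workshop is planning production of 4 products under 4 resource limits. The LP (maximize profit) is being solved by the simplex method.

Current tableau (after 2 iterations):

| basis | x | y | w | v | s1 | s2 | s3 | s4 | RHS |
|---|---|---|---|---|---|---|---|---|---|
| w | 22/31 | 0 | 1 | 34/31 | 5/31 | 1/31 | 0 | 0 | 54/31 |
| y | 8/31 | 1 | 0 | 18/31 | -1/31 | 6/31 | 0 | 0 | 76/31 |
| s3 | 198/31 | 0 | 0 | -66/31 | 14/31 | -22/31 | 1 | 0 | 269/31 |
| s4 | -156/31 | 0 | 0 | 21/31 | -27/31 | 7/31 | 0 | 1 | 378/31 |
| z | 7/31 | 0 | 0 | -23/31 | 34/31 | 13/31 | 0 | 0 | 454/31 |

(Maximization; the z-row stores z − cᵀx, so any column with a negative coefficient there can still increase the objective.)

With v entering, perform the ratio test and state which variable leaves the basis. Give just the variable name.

Ratios: row 1 (w): (54/31)/(34/31) = 27/17; row 2 (y): (76/31)/(18/31) = 38/9; row 3 (s3): entry -66/31 ≤ 0, skip; row 4 (s4): (378/31)/(21/31) = 18.
Minimum ratio 27/17 is in the w row, so w leaves.

w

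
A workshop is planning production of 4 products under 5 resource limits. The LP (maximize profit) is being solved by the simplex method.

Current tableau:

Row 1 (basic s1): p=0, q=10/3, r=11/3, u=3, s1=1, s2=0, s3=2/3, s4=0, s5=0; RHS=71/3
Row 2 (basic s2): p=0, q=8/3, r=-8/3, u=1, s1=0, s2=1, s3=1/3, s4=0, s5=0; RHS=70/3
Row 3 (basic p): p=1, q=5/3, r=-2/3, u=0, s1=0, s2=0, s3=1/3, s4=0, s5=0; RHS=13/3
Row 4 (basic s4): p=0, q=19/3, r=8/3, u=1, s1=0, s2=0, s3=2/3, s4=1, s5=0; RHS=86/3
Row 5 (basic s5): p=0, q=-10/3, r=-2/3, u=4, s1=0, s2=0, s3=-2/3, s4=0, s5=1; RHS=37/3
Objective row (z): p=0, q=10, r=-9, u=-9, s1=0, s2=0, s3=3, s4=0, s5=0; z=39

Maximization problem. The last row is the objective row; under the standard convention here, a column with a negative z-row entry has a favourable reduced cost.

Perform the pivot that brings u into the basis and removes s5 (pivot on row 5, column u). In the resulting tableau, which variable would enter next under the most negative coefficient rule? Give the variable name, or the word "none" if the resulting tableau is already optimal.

Pivot element 4. New z-row = old z-row − (-9)·(row 5/4).
Updated z-row coefficients: p: 0, q: 5/2, r: -21/2, u: 0, s1: 0, s2: 0, s3: 3/2, s4: 0, s5: 9/4.
The most negative is -21/2 in column r, so r would enter next.

r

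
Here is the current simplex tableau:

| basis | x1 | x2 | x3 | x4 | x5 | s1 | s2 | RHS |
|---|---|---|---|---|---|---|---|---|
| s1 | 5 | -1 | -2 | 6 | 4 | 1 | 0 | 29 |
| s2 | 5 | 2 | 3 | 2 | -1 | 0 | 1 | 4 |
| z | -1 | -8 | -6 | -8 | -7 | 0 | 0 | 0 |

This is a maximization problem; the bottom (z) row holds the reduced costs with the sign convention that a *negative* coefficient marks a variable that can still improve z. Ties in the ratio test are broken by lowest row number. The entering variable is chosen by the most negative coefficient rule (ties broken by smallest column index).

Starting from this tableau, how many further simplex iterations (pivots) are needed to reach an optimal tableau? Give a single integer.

2

pivot: x2 in, s2 out → z = 16
pivot: x5 in, s1 out → z = 794/7
No improving column remains; optimal.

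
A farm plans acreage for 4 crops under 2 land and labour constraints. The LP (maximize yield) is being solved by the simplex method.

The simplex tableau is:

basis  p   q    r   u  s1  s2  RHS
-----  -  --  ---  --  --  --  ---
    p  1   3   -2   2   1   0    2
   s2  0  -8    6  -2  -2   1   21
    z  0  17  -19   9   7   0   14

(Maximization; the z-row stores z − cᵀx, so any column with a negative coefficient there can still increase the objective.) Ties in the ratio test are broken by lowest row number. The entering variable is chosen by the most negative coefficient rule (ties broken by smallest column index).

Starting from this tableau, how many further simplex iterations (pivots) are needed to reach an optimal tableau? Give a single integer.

pivot: r in, s2 out → z = 161/2
pivot: q in, p out → z = 611/2
No improving column remains; optimal.

2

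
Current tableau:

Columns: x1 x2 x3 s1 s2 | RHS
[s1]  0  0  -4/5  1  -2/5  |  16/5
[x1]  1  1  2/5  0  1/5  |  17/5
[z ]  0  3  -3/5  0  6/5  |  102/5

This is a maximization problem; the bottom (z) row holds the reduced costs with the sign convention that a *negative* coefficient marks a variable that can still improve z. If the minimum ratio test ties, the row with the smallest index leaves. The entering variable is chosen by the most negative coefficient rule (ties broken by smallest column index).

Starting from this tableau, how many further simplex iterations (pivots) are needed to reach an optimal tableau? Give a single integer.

1

pivot: x3 in, x1 out → z = 51/2
No improving column remains; optimal.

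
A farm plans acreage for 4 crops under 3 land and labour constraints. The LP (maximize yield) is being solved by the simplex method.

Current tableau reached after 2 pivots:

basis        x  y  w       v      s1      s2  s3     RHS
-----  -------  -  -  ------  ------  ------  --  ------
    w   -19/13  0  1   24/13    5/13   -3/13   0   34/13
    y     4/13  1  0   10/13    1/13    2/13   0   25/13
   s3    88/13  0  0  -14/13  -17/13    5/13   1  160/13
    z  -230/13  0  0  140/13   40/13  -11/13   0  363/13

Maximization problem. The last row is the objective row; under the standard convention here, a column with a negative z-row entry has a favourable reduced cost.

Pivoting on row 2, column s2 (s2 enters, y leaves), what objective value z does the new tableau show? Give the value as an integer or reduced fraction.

Minimum ratio for s2: (25/13)/(2/13) = 25/2.
z changes by −(z-row coeff of s2)·ratio = −(-11/13)·(25/2) = 275/26.
New z = 363/13 + (275/26) = 77/2.

77/2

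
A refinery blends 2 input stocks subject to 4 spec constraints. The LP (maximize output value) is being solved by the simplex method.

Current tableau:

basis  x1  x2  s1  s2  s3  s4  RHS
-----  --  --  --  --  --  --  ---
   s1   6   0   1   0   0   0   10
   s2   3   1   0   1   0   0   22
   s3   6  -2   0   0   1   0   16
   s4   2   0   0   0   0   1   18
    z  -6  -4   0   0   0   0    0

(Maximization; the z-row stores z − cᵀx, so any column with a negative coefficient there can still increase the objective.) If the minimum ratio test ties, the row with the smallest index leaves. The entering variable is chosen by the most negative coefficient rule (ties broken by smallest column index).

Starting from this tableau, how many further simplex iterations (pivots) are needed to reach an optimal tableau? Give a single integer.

pivot: x1 in, s1 out → z = 10
pivot: x2 in, s2 out → z = 78
pivot: s1 in, x1 out → z = 88
No improving column remains; optimal.

3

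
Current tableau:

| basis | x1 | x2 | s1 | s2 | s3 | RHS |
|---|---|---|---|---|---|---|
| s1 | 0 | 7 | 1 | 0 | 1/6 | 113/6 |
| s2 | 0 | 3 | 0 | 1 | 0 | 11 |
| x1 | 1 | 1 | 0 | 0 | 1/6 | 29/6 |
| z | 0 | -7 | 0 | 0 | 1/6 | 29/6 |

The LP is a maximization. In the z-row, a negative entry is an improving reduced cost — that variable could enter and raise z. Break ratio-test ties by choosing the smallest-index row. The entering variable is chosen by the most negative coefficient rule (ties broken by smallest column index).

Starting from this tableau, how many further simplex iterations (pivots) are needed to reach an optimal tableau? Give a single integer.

pivot: x2 in, s1 out → z = 71/3
No improving column remains; optimal.

1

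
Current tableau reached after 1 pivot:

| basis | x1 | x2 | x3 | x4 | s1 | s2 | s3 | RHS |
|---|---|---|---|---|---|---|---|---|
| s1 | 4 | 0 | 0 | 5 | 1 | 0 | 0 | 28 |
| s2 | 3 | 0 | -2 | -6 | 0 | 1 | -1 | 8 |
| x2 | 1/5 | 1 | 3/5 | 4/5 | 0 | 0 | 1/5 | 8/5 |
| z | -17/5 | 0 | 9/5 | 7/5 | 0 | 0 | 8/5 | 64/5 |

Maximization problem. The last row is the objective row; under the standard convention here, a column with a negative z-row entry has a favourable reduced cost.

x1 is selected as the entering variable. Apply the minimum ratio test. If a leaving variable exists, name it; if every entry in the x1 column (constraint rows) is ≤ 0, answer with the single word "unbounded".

s2

Ratios: row 1 (s1): 28/4 = 7; row 2 (s2): 8/3 = 8/3; row 3 (x2): (8/5)/(1/5) = 8.
Minimum ratio is in the s2 row, so s2 leaves.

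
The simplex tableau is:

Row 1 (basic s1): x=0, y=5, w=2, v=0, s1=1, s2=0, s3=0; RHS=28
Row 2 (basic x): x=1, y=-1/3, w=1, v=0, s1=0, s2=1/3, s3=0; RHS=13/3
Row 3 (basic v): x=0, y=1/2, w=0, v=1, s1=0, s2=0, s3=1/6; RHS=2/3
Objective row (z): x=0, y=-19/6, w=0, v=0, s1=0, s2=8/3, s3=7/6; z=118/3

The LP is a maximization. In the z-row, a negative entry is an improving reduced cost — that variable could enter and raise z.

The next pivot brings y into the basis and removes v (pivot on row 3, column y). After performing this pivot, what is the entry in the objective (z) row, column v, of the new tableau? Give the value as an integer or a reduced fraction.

Pivot element is row 3, column y: 1/2.
Normalize row 3: new (row 3, v) = 1/(1/2) = 2.
z-row ← z-row − (-19/6)·(new row 3): 0 − (-19/6)·2 = 19/3.

19/3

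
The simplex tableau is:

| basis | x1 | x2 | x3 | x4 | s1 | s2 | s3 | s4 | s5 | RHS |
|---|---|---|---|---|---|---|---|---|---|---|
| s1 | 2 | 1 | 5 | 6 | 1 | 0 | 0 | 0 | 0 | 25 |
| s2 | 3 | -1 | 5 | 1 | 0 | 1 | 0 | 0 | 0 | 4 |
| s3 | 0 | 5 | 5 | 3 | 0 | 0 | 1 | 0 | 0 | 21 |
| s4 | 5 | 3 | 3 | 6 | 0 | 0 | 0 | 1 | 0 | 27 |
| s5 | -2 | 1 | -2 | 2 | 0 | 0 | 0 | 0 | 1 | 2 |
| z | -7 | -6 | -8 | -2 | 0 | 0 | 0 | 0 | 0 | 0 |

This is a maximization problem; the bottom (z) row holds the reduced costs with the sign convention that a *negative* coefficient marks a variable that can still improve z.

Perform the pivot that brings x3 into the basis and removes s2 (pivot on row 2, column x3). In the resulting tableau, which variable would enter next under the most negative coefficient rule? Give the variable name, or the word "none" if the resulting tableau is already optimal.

Pivot element 5. New z-row = old z-row − (-8)·(row 2/5).
Updated z-row coefficients: x1: -11/5, x2: -38/5, x3: 0, x4: -2/5, s1: 0, s2: 8/5, s3: 0, s4: 0, s5: 0.
The most negative is -38/5 in column x2, so x2 would enter next.

x2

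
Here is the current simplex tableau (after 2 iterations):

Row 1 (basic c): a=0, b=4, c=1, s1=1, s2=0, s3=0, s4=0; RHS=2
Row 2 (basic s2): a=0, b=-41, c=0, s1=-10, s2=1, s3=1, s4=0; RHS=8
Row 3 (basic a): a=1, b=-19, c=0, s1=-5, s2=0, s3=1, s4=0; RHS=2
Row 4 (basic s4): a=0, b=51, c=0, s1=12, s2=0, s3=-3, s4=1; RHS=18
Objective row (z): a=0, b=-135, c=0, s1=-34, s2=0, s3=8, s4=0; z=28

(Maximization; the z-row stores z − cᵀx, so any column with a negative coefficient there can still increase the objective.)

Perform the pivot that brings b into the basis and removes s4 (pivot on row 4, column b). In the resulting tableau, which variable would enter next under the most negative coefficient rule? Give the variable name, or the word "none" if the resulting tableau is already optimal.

s1

Pivot element 51. New z-row = old z-row − (-135)·(row 4/51).
Updated z-row coefficients: a: 0, b: 0, c: 0, s1: -38/17, s2: 0, s3: 1/17, s4: 45/17.
The most negative is -38/17 in column s1, so s1 would enter next.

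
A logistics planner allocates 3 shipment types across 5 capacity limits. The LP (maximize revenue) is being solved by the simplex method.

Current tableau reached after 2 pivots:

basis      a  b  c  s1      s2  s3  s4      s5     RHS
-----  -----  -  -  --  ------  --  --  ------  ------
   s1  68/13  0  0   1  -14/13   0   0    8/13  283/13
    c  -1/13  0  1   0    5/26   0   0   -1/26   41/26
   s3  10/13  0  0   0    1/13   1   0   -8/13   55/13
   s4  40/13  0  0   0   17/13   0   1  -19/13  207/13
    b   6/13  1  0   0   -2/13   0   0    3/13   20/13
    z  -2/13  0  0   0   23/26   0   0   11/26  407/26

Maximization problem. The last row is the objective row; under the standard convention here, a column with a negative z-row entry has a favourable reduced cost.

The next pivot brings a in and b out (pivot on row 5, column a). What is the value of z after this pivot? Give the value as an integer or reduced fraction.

Minimum ratio for a: (20/13)/(6/13) = 10/3.
z changes by −(z-row coeff of a)·ratio = −(-2/13)·(10/3) = 20/39.
New z = 407/26 + (20/39) = 97/6.

97/6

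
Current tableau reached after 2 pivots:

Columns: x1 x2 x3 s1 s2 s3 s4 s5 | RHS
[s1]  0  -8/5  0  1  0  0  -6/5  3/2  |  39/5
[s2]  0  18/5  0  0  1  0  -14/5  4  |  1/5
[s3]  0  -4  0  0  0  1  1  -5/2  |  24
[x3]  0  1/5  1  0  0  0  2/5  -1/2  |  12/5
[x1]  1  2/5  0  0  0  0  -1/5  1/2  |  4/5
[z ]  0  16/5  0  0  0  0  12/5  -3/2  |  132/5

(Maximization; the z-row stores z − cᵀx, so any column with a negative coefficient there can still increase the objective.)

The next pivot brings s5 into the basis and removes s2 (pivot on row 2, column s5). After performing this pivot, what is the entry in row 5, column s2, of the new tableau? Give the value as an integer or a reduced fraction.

-1/8

Pivot element is row 2, column s5: 4.
Normalize row 2: new (row 2, s2) = 1/4 = 1/4.
row 5 ← row 5 − (1/2)·(new row 2): 0 − (1/2)·(1/4) = -1/8.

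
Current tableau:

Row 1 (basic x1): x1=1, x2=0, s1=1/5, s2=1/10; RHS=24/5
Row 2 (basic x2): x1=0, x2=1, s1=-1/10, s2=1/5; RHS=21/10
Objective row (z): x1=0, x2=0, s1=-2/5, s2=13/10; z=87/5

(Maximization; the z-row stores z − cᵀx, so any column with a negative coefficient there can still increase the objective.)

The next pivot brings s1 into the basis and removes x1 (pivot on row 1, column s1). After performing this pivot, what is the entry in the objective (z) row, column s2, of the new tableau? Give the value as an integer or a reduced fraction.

3/2

Pivot element is row 1, column s1: 1/5.
Normalize row 1: new (row 1, s2) = (1/10)/(1/5) = 1/2.
z-row ← z-row − (-2/5)·(new row 1): 13/10 − (-2/5)·(1/2) = 3/2.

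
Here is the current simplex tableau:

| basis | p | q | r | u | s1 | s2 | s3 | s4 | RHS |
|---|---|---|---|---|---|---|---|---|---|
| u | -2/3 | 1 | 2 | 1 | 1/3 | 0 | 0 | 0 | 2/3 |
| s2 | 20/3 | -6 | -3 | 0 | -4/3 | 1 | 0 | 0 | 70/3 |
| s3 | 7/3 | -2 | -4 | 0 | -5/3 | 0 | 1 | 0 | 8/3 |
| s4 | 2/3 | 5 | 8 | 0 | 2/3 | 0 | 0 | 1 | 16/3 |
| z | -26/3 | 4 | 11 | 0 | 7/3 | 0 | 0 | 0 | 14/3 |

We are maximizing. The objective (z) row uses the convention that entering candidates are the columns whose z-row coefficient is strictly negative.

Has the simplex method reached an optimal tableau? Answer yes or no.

no

Column p has objective-row coefficient -26/3, which is negative; an improving pivot exists, so not yet optimal.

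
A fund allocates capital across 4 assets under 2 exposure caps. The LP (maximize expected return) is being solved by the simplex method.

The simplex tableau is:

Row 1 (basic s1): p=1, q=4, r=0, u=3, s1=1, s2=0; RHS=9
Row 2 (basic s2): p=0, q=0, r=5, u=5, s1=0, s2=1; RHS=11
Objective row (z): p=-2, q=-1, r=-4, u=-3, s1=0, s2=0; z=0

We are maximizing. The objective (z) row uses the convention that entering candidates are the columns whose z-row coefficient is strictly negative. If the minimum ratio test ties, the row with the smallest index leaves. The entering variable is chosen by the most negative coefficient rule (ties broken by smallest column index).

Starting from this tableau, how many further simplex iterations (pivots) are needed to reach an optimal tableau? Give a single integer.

pivot: r in, s2 out → z = 44/5
pivot: p in, s1 out → z = 134/5
No improving column remains; optimal.

2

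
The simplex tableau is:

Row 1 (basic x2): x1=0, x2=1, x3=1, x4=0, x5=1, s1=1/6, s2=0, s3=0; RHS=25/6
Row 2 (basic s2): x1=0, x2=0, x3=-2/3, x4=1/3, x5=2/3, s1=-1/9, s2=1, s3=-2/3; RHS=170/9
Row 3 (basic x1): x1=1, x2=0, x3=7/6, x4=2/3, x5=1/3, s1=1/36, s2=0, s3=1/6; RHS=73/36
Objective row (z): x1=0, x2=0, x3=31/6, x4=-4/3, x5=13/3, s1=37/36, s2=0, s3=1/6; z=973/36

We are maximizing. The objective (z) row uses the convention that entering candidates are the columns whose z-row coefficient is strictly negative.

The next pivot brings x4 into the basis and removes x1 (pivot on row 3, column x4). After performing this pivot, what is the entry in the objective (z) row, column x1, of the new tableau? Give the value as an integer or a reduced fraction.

Pivot element is row 3, column x4: 2/3.
Normalize row 3: new (row 3, x1) = 1/(2/3) = 3/2.
z-row ← z-row − (-4/3)·(new row 3): 0 − (-4/3)·(3/2) = 2.

2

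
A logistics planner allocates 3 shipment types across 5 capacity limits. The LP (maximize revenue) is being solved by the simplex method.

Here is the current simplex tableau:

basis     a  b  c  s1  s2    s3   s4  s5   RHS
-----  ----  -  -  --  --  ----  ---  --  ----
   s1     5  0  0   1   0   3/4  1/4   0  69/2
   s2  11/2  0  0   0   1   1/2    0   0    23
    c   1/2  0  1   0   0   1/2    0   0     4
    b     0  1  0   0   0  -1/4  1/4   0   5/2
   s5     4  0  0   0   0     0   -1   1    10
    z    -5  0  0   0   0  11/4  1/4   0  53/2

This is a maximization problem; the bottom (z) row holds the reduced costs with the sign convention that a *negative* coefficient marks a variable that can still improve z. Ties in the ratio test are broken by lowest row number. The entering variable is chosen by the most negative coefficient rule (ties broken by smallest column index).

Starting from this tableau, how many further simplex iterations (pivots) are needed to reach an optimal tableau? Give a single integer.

2

pivot: a in, s5 out → z = 39
pivot: s4 in, s2 out → z = 503/11
No improving column remains; optimal.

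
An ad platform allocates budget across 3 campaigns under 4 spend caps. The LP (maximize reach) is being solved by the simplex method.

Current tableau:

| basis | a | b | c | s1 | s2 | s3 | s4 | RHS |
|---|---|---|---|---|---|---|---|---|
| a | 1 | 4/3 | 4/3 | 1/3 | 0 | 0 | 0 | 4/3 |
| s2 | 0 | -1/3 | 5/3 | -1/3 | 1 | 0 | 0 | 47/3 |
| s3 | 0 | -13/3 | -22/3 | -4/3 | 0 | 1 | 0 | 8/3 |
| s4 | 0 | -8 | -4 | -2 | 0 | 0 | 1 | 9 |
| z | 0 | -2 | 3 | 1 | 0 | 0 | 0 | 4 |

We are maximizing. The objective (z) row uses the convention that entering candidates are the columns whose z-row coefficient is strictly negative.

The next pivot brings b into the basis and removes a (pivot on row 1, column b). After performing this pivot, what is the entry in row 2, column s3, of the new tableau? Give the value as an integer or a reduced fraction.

0

Pivot element is row 1, column b: 4/3.
Normalize row 1: new (row 1, s3) = 0/(4/3) = 0.
row 2 ← row 2 − (-1/3)·(new row 1): 0 − (-1/3)·0 = 0.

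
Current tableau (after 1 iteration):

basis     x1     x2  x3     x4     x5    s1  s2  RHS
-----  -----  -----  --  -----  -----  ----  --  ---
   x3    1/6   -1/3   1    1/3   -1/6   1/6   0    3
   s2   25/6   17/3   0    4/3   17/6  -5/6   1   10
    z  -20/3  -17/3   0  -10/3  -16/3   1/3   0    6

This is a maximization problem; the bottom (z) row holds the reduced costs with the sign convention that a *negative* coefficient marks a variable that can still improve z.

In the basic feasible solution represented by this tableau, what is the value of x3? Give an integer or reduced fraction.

x3 is basic (row 1); its value is the RHS of that row: 3.

3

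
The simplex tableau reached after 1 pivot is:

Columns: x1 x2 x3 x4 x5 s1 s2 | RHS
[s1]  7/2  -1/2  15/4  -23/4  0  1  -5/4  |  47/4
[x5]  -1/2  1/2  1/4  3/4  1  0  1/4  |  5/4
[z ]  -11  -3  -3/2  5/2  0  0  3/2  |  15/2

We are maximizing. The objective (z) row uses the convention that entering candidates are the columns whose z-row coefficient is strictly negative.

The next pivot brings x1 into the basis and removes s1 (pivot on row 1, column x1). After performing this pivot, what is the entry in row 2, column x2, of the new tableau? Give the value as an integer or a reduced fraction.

3/7

Pivot element is row 1, column x1: 7/2.
Normalize row 1: new (row 1, x2) = (-1/2)/(7/2) = -1/7.
row 2 ← row 2 − (-1/2)·(new row 1): 1/2 − (-1/2)·(-1/7) = 3/7.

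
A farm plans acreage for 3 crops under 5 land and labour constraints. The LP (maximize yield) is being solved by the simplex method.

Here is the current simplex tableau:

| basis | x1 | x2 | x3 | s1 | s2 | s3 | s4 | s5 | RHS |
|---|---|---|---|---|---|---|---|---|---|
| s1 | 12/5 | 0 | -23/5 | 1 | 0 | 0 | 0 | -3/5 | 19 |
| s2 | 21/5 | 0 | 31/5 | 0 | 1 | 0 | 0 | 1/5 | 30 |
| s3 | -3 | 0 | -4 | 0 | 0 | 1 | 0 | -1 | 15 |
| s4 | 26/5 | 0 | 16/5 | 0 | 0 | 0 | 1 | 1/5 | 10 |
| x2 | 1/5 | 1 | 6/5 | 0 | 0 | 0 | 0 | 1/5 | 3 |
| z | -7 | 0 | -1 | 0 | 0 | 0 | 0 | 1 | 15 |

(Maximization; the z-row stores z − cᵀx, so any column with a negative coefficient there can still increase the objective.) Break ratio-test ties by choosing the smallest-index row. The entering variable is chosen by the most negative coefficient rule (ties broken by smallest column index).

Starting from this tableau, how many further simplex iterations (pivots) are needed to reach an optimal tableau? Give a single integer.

pivot: x1 in, s4 out → z = 370/13
No improving column remains; optimal.

1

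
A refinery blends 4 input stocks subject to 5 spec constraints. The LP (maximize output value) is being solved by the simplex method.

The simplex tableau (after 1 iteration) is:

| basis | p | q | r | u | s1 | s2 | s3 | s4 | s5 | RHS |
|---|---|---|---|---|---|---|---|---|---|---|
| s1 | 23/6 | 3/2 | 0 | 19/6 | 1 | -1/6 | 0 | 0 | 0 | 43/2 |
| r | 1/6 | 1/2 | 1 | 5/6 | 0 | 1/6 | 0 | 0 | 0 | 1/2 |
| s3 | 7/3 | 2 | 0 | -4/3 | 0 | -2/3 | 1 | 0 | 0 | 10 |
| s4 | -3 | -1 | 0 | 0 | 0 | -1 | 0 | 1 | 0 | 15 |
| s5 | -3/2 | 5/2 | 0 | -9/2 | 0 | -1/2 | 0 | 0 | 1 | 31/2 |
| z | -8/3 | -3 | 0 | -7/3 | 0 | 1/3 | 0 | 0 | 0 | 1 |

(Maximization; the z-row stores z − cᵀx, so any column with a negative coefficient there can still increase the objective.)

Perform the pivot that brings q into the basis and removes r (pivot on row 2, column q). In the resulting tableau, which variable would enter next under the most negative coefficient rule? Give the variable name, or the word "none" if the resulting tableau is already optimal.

Pivot element 1/2. New z-row = old z-row − (-3)·(row 2/(1/2)).
Updated z-row coefficients: p: -5/3, q: 0, r: 6, u: 8/3, s1: 0, s2: 4/3, s3: 0, s4: 0, s5: 0.
The most negative is -5/3 in column p, so p would enter next.

p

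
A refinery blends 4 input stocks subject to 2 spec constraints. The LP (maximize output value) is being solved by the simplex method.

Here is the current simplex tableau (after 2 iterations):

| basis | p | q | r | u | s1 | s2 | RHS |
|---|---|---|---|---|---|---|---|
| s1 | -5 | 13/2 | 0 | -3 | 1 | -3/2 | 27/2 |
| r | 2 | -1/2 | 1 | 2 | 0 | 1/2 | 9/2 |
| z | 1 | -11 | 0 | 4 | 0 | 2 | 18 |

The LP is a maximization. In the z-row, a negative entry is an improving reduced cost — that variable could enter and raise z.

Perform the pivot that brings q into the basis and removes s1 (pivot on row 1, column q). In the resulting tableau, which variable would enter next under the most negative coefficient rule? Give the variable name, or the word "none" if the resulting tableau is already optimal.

p

Pivot element 13/2. New z-row = old z-row − (-11)·(row 1/(13/2)).
Updated z-row coefficients: p: -97/13, q: 0, r: 0, u: -14/13, s1: 22/13, s2: -7/13.
The most negative is -97/13 in column p, so p would enter next.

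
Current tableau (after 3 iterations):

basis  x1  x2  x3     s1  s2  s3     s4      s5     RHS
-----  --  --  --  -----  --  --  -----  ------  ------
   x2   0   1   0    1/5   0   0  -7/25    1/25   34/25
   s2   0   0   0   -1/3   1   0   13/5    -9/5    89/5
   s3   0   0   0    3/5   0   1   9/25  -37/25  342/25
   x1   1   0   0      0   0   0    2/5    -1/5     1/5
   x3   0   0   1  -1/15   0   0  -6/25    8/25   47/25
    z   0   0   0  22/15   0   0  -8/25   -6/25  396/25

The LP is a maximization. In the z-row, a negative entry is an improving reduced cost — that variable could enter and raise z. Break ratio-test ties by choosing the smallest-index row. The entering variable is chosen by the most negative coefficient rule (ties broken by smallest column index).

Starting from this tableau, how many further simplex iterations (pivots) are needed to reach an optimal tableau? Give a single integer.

2

pivot: s4 in, x1 out → z = 16
pivot: s5 in, x3 out → z = 20
No improving column remains; optimal.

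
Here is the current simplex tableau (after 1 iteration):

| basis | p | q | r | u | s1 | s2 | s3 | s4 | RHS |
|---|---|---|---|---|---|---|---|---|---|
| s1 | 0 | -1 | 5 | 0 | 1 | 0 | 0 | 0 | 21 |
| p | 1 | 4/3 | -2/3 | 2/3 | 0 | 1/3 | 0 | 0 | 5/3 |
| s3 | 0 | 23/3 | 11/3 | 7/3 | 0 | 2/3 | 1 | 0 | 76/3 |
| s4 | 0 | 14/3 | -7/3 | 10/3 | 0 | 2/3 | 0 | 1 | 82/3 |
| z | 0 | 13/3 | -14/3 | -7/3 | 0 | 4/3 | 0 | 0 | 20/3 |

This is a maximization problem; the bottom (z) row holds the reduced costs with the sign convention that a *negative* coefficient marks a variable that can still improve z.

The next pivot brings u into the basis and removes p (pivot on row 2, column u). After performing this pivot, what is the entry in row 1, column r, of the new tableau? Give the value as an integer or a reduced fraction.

Pivot element is row 2, column u: 2/3.
Normalize row 2: new (row 2, r) = (-2/3)/(2/3) = -1.
row 1 ← row 1 − 0·(new row 2): 5 − 0·(-1) = 5.

5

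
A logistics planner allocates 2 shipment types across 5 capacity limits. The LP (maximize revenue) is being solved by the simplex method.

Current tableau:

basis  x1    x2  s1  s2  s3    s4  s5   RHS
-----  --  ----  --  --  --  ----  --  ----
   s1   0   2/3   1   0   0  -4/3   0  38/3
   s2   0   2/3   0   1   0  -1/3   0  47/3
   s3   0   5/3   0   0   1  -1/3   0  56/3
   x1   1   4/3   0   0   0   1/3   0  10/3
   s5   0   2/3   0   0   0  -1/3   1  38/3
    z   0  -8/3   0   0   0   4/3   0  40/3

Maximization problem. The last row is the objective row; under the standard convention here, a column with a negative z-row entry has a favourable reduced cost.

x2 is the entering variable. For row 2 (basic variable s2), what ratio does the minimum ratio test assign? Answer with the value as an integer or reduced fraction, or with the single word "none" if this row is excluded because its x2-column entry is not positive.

47/2

Ratio = RHS / (x2 entry) = (47/3) / (2/3) = 47/2.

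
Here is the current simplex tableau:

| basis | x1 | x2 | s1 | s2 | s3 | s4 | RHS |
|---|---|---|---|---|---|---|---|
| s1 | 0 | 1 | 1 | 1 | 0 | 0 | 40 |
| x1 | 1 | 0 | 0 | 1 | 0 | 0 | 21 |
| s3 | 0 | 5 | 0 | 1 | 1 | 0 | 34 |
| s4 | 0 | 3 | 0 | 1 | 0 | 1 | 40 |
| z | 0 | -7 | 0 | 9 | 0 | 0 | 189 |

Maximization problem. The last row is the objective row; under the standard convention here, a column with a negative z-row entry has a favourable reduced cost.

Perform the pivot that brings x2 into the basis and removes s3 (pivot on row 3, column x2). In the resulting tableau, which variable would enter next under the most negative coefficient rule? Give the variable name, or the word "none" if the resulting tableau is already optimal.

Pivot element 5. New z-row = old z-row − (-7)·(row 3/5).
Updated z-row coefficients: x1: 0, x2: 0, s1: 0, s2: 52/5, s3: 7/5, s4: 0.
No coefficient is strictly negative; the tableau after this pivot is optimal.

none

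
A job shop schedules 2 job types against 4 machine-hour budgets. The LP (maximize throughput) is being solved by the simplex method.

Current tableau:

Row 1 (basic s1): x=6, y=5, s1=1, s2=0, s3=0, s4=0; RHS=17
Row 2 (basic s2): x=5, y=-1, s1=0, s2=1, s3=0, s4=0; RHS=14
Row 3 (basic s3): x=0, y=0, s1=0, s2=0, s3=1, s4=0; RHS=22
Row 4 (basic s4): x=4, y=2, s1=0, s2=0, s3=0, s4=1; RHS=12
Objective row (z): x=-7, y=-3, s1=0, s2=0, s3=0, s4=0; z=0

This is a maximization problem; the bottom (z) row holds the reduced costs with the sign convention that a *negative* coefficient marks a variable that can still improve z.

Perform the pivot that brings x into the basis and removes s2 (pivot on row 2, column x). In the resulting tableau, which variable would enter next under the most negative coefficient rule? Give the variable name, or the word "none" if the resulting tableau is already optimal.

Pivot element 5. New z-row = old z-row − (-7)·(row 2/5).
Updated z-row coefficients: x: 0, y: -22/5, s1: 0, s2: 7/5, s3: 0, s4: 0.
The most negative is -22/5 in column y, so y would enter next.

y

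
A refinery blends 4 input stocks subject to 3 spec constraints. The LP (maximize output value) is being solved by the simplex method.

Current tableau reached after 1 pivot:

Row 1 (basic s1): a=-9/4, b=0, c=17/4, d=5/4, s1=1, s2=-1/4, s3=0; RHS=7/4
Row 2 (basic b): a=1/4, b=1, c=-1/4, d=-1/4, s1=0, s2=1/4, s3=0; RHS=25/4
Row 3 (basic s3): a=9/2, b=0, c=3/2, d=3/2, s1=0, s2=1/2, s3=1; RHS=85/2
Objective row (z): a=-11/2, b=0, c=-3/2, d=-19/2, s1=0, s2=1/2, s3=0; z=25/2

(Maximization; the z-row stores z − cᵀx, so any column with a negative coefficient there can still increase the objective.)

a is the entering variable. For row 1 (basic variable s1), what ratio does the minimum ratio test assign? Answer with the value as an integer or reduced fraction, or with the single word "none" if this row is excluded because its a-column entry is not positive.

none

The a entry in row 1 is -9/4 ≤ 0, so this row gives no ratio.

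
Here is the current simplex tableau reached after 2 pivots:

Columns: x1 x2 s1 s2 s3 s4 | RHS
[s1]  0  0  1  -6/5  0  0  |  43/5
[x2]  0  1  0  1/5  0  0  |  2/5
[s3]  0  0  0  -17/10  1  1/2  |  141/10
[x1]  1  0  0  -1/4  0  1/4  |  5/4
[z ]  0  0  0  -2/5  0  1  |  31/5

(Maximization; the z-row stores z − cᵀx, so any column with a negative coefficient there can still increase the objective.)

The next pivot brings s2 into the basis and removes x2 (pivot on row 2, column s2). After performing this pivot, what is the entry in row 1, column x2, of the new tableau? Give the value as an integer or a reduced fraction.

Pivot element is row 2, column s2: 1/5.
Normalize row 2: new (row 2, x2) = 1/(1/5) = 5.
row 1 ← row 1 − (-6/5)·(new row 2): 0 − (-6/5)·5 = 6.

6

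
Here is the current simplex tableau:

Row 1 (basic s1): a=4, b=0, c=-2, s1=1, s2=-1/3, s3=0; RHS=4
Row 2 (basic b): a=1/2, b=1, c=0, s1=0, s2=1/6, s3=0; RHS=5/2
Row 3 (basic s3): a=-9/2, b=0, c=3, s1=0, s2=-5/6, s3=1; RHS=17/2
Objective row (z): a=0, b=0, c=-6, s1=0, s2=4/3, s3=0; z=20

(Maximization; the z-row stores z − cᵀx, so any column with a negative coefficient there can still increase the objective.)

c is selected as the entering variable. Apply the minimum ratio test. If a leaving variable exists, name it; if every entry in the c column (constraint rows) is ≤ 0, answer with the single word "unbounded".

s3

Ratios: row 1 (s1): entry -2 ≤ 0, skip; row 2 (b): entry 0 ≤ 0, skip; row 3 (s3): (17/2)/3 = 17/6.
Minimum ratio is in the s3 row, so s3 leaves.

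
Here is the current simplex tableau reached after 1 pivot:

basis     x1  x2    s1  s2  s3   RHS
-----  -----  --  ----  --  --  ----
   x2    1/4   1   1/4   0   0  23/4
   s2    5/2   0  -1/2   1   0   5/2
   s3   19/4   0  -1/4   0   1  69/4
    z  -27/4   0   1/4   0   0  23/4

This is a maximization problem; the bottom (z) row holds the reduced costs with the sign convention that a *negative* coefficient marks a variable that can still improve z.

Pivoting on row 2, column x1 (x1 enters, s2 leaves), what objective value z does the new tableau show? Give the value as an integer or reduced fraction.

Minimum ratio for x1: (5/2)/(5/2) = 1.
z changes by −(z-row coeff of x1)·ratio = −(-27/4)·1 = 27/4.
New z = 23/4 + (27/4) = 25/2.

25/2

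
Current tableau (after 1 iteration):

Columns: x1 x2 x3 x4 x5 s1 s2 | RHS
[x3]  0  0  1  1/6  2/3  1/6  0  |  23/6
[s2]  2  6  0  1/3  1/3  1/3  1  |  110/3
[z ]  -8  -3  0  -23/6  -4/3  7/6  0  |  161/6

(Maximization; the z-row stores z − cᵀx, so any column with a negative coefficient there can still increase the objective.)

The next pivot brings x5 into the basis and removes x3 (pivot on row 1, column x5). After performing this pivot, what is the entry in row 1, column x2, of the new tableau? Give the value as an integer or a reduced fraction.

0

Pivot element is row 1, column x5: 2/3.
Normalize row 1: new (row 1, x2) = 0/(2/3) = 0.
Row 1 is the pivot row, so the entry is 0.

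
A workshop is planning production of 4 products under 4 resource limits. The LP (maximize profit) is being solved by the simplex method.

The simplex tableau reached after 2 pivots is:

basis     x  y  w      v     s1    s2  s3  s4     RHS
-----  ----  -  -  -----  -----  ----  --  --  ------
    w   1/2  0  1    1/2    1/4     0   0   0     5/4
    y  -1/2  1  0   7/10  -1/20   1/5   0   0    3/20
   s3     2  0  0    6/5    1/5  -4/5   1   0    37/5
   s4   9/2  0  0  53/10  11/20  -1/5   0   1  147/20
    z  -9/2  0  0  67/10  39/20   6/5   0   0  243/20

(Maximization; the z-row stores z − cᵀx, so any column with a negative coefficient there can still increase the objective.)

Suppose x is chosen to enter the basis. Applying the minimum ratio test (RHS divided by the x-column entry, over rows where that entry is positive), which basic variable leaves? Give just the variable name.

Ratios: row 1 (w): (5/4)/(1/2) = 5/2; row 2 (y): entry -1/2 ≤ 0, skip; row 3 (s3): (37/5)/2 = 37/10; row 4 (s4): (147/20)/(9/2) = 49/30.
Minimum ratio 49/30 is in the s4 row, so s4 leaves.

s4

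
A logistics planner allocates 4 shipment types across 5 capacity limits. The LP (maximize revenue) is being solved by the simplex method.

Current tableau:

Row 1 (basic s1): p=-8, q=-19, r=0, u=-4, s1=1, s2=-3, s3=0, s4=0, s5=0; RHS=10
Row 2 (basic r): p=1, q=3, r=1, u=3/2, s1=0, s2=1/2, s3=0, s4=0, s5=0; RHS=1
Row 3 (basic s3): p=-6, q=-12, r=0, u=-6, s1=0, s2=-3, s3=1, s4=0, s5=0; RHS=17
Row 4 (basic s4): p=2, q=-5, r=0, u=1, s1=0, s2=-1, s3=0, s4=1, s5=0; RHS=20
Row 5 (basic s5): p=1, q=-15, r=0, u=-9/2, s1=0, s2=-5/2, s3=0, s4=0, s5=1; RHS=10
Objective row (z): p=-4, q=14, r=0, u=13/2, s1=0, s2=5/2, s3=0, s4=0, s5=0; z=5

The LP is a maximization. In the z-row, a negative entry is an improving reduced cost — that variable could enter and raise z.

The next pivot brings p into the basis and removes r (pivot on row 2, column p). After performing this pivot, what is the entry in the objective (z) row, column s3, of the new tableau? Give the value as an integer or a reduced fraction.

0

Pivot element is row 2, column p: 1.
Normalize row 2: new (row 2, s3) = 0/1 = 0.
z-row ← z-row − (-4)·(new row 2): 0 − (-4)·0 = 0.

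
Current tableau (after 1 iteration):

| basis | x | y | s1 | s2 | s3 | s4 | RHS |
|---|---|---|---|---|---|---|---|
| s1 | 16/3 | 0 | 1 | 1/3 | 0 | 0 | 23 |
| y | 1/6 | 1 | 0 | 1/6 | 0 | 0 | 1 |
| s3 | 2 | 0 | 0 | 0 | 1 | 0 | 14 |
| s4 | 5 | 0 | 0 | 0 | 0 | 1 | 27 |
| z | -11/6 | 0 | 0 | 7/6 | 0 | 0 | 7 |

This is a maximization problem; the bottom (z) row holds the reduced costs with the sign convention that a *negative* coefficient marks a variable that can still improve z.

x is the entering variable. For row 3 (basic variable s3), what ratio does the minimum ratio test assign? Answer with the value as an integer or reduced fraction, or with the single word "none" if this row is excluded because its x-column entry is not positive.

Ratio = RHS / (x entry) = 14 / 2 = 7.

7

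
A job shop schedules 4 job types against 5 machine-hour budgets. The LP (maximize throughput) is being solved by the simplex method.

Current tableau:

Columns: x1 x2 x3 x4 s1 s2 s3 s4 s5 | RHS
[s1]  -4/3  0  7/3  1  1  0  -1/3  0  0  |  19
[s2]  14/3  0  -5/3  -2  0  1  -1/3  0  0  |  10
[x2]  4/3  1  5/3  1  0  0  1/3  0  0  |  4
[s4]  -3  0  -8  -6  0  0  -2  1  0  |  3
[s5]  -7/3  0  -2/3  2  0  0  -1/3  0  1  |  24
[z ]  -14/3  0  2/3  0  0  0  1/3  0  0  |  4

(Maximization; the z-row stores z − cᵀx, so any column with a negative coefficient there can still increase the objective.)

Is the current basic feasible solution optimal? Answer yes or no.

Column x1 has objective-row coefficient -14/3, which is negative; an improving pivot exists, so not yet optimal.

no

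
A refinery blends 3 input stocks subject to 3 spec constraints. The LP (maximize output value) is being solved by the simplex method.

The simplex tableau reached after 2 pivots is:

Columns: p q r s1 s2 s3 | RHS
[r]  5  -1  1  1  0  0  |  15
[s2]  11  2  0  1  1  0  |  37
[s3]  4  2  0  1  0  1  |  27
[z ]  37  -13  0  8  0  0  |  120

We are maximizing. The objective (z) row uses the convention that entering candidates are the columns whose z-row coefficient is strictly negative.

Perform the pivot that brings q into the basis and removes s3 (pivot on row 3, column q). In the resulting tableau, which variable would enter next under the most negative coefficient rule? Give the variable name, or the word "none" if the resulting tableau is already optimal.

none

Pivot element 2. New z-row = old z-row − (-13)·(row 3/2).
Updated z-row coefficients: p: 63, q: 0, r: 0, s1: 29/2, s2: 0, s3: 13/2.
No coefficient is strictly negative; the tableau after this pivot is optimal.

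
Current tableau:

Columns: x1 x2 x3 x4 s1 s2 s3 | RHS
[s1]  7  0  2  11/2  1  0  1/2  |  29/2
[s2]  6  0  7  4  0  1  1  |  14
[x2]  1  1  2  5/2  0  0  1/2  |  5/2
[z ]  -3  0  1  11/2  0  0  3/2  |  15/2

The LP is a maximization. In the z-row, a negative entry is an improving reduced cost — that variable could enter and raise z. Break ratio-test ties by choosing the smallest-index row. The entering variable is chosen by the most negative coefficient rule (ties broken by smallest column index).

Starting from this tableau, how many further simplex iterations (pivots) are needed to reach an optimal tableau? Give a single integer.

pivot: x1 in, s1 out → z = 96/7
No improving column remains; optimal.

1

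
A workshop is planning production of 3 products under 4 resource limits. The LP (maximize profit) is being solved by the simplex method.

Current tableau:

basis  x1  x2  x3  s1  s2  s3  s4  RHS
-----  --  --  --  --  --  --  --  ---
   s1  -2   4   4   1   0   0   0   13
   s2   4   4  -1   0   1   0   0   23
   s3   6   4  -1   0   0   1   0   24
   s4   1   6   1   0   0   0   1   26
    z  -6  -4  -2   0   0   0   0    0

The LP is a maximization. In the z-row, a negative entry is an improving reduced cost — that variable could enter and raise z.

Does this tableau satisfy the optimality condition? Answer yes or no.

Column x1 has objective-row coefficient -6, which is negative; an improving pivot exists, so not yet optimal.

no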